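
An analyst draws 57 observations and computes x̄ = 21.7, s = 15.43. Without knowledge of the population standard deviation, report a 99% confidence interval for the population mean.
(16.25, 27.15)

t-interval (σ unknown):
df = n - 1 = 56
t* = 2.667 for 99% confidence

Margin of error = t* · s/√n = 2.667 · 15.43/√57 = 5.45

CI: (16.25, 27.15)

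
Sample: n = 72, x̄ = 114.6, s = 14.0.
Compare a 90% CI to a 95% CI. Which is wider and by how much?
95% CI is wider by 1.08

df = 71
90% CI: t* = 1.667, (111.85, 117.35), width = 2 · t* · s/√n = 5.50
95% CI: t* = 1.994, (111.31, 117.89), width = 2 · t* · s/√n = 6.58

The 95% CI is wider by 6.58 - 5.50 = 1.08.
Higher confidence requires a wider interval.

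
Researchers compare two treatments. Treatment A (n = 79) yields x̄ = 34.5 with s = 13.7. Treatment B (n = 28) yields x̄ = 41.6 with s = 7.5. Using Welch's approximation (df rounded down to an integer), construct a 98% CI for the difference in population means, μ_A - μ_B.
(-12.06, -2.14)

Difference: x̄₁ - x̄₂ = -7.10
SE = √(s₁²/n₁ + s₂²/n₂) = √(13.7²/79 + 7.5²/28) = 2.0940
df = 86.67 → 86 (Welch–Satterthwaite, rounded down)
t* = 2.370

CI: -7.10 ± 2.370 · 2.0940 = -7.10 ± 4.96 = (-12.06, -2.14)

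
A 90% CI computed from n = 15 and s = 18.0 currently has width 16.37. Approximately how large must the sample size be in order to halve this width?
n ≈ 60

CI width ∝ 1/√n
To reduce width by factor 2, need √n to grow by 2 → need 2² = 4 times as many samples.

Current: n = 15, width = 16.37
New: n = 60, width ≈ 7.77

Width reduced by factor of 16.37/7.77 = 2.11.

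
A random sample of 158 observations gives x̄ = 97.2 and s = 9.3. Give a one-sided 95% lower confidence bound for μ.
μ ≥ 95.98

Lower bound (one-sided):
t* = 1.655 (one-sided for 95%)
Lower bound = x̄ - t* · s/√n = 97.2 - 1.655 · 9.3/√158 = 95.98

We are 95% confident that μ ≥ 95.98.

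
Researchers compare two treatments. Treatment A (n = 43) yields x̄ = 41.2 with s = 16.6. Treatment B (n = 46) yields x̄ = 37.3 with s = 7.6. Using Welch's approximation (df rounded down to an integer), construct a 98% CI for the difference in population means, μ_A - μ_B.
(-2.73, 10.53)

Difference: x̄₁ - x̄₂ = 3.90
SE = √(s₁²/n₁ + s₂²/n₂) = √(16.6²/43 + 7.6²/46) = 2.7684
df = 57.99 → 57 (Welch–Satterthwaite, rounded down)
t* = 2.394

CI: 3.90 ± 2.394 · 2.7684 = 3.90 ± 6.63 = (-2.73, 10.53)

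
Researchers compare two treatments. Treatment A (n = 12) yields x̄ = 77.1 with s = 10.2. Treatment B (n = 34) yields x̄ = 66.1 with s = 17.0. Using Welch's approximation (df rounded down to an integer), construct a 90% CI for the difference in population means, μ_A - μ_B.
(3.98, 18.02)

Difference: x̄₁ - x̄₂ = 11.00
SE = √(s₁²/n₁ + s₂²/n₂) = √(10.2²/12 + 17.0²/34) = 4.1437
df = 32.67 → 32 (Welch–Satterthwaite, rounded down)
t* = 1.694

CI: 11.00 ± 1.694 · 4.1437 = 11.00 ± 7.02 = (3.98, 18.02)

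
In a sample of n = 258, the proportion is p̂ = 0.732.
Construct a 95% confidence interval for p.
(0.678, 0.786)

Proportion CI:
SE = √(p̂(1-p̂)/n) = √(0.732 · 0.268 / 258) = 0.02757

z* = 1.960
Margin = z* · SE = 1.960 · 0.02757 = 0.0540

CI: 0.732 ± 0.0540 = (0.678, 0.786)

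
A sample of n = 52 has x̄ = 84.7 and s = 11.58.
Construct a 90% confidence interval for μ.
(82.01, 87.39)

t-interval (σ unknown):
df = n - 1 = 51
t* = 1.675 for 90% confidence

Margin of error = t* · s/√n = 1.675 · 11.58/√52 = 2.69

CI: (82.01, 87.39)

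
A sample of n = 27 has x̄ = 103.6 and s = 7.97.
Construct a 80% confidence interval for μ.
(101.58, 105.62)

t-interval (σ unknown):
df = n - 1 = 26
t* = 1.315 for 80% confidence

Margin of error = t* · s/√n = 1.315 · 7.97/√27 = 2.02

CI: (101.58, 105.62)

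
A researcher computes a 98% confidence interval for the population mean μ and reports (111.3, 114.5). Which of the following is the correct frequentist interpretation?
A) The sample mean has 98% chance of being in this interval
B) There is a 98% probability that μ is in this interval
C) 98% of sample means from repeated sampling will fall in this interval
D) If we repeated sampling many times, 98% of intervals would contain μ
D

A) Wrong — x̄ is observed and sits in the interval by construction.
B) Wrong — μ is fixed; the randomness lives in the interval, not in μ.
C) Wrong — coverage applies to intervals containing μ, not to future x̄ values.
D) Correct — this is the frequentist long-run coverage interpretation.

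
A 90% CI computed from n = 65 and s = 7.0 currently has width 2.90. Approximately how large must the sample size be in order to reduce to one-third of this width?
n ≈ 585

CI width ∝ 1/√n
To reduce width by factor 3, need √n to grow by 3 → need 3² = 9 times as many samples.

Current: n = 65, width = 2.90
New: n = 585, width ≈ 0.95

Width reduced by factor of 2.90/0.95 = 3.05.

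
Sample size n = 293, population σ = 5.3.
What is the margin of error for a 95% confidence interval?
Margin of error = 0.61

Margin of error = z* · σ/√n
= 1.960 · 5.3/√293
= 1.960 · 5.3/17.1172
= 0.61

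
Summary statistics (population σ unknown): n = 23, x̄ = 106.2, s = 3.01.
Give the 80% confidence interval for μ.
(105.37, 107.03)

t-interval (σ unknown):
df = n - 1 = 22
t* = 1.321 for 80% confidence

Margin of error = t* · s/√n = 1.321 · 3.01/√23 = 0.83

CI: (105.37, 107.03)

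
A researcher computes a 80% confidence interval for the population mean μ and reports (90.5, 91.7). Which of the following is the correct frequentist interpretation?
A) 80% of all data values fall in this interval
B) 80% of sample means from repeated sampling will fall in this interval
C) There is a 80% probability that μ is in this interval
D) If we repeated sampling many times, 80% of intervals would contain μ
D

A) Wrong — a CI is about the parameter μ, not individual data values.
B) Wrong — coverage applies to intervals containing μ, not to future x̄ values.
C) Wrong — μ is fixed; the randomness lives in the interval, not in μ.
D) Correct — this is the frequentist long-run coverage interpretation.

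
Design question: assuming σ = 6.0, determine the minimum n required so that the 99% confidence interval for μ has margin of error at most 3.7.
n ≥ 18

For margin E ≤ 3.7:
n ≥ (z* · σ / E)²
n ≥ (2.576 · 6.0 / 3.7)²
n ≥ 17.45

Minimum n = 18 (rounding up)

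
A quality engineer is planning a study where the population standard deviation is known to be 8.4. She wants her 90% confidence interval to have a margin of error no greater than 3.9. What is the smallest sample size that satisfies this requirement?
n ≥ 13

For margin E ≤ 3.9:
n ≥ (z* · σ / E)²
n ≥ (1.645 · 8.4 / 3.9)²
n ≥ 12.55

Minimum n = 13 (rounding up)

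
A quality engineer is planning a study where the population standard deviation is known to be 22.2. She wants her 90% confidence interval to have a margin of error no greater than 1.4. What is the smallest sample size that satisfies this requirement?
n ≥ 681

For margin E ≤ 1.4:
n ≥ (z* · σ / E)²
n ≥ (1.645 · 22.2 / 1.4)²
n ≥ 680.43

Minimum n = 681 (rounding up)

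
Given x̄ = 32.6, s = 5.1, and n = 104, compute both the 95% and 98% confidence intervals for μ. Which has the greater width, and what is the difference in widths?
98% CI is wider by 0.38

df = 103
95% CI: t* = 1.983, (31.61, 33.59), width = 2 · t* · s/√n = 1.98
98% CI: t* = 2.363, (31.42, 33.78), width = 2 · t* · s/√n = 2.36

The 98% CI is wider by 2.36 - 1.98 = 0.38.
Higher confidence requires a wider interval.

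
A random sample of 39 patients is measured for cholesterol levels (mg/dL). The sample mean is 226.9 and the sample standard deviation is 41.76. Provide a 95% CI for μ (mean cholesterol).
(213.37, 240.43)

t-interval (σ unknown):
df = n - 1 = 38
t* = 2.024 for 95% confidence

Margin of error = t* · s/√n = 2.024 · 41.76/√39 = 13.53

CI: (213.37, 240.43)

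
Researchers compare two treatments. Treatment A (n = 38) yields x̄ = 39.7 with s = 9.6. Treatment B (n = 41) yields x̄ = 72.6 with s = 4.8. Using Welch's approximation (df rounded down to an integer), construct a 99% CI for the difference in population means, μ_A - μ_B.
(-37.52, -28.28)

Difference: x̄₁ - x̄₂ = -32.90
SE = √(s₁²/n₁ + s₂²/n₂) = √(9.6²/38 + 4.8²/41) = 1.7284
df = 53.48 → 53 (Welch–Satterthwaite, rounded down)
t* = 2.672

CI: -32.90 ± 2.672 · 1.7284 = -32.90 ± 4.62 = (-37.52, -28.28)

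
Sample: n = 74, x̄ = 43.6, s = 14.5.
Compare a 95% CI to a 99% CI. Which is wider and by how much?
99% CI is wider by 2.20

df = 73
95% CI: t* = 1.993, (40.24, 46.96), width = 2 · t* · s/√n = 6.72
99% CI: t* = 2.645, (39.14, 48.06), width = 2 · t* · s/√n = 8.92

The 99% CI is wider by 8.92 - 6.72 = 2.20.
Higher confidence requires a wider interval.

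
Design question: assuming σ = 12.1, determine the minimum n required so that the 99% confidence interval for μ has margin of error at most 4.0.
n ≥ 61

For margin E ≤ 4.0:
n ≥ (z* · σ / E)²
n ≥ (2.576 · 12.1 / 4.0)²
n ≥ 60.72

Minimum n = 61 (rounding up)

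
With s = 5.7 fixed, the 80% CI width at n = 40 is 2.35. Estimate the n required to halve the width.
n ≈ 160

CI width ∝ 1/√n
To reduce width by factor 2, need √n to grow by 2 → need 2² = 4 times as many samples.

Current: n = 40, width = 2.35
New: n = 160, width ≈ 1.16

Width reduced by factor of 2.35/1.16 = 2.03.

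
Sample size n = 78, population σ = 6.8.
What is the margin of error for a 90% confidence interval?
Margin of error = 1.27

Margin of error = z* · σ/√n
= 1.645 · 6.8/√78
= 1.645 · 6.8/8.8318
= 1.27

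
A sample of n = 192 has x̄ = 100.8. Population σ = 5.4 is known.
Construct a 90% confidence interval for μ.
(100.16, 101.44)

z-interval (σ known):
z* = 1.645 for 90% confidence

Margin of error = z* · σ/√n = 1.645 · 5.4/√192 = 0.64

CI: (100.8 - 0.64, 100.8 + 0.64) = (100.16, 101.44)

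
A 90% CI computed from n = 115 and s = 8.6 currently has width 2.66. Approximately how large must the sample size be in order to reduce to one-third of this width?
n ≈ 1035

CI width ∝ 1/√n
To reduce width by factor 3, need √n to grow by 3 → need 3² = 9 times as many samples.

Current: n = 115, width = 2.66
New: n = 1035, width ≈ 0.88

Width reduced by factor of 2.66/0.88 = 3.02.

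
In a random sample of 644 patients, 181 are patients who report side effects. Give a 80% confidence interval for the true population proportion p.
(0.258, 0.304)

Proportion CI:
p̂ = 181/644 = 0.28106
SE = √(p̂(1-p̂)/n) = √(0.28106 · 0.71894 / 644) = 0.01771

z* = 1.282
Margin = z* · SE = 1.282 · 0.01771 = 0.0227

CI: 0.28106 ± 0.0227 = (0.258, 0.304)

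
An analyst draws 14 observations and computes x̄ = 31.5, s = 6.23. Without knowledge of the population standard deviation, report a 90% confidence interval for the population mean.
(28.55, 34.45)

t-interval (σ unknown):
df = n - 1 = 13
t* = 1.771 for 90% confidence

Margin of error = t* · s/√n = 1.771 · 6.23/√14 = 2.95

CI: (28.55, 34.45)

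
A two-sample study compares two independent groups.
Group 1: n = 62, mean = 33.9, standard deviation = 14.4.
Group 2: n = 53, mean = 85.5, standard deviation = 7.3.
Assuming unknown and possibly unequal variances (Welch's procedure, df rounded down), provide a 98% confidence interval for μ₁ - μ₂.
(-56.54, -46.66)

Difference: x̄₁ - x̄₂ = -51.60
SE = √(s₁²/n₁ + s₂²/n₂) = √(14.4²/62 + 7.3²/53) = 2.0857
df = 93.30 → 93 (Welch–Satterthwaite, rounded down)
t* = 2.367

CI: -51.60 ± 2.367 · 2.0857 = -51.60 ± 4.94 = (-56.54, -46.66)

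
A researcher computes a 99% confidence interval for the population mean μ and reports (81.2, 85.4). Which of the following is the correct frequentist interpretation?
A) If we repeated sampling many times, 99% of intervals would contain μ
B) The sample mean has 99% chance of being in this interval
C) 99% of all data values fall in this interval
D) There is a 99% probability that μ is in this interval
A

A) Correct — this is the frequentist long-run coverage interpretation.
B) Wrong — x̄ is observed and sits in the interval by construction.
C) Wrong — a CI is about the parameter μ, not individual data values.
D) Wrong — μ is fixed; the randomness lives in the interval, not in μ.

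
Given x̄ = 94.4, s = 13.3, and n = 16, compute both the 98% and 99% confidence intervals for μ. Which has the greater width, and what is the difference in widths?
99% CI is wider by 2.30

df = 15
98% CI: t* = 2.602, (85.75, 103.05), width = 2 · t* · s/√n = 17.30
99% CI: t* = 2.947, (84.60, 104.20), width = 2 · t* · s/√n = 19.60

The 99% CI is wider by 19.60 - 17.30 = 2.30.
Higher confidence requires a wider interval.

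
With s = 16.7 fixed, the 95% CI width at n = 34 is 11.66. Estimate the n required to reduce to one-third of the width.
n ≈ 306

CI width ∝ 1/√n
To reduce width by factor 3, need √n to grow by 3 → need 3² = 9 times as many samples.

Current: n = 34, width = 11.66
New: n = 306, width ≈ 3.76

Width reduced by factor of 11.66/3.76 = 3.10.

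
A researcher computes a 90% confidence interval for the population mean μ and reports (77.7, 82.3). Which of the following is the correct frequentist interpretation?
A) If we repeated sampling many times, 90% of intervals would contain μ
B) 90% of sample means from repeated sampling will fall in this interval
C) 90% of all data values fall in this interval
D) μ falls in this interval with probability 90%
A

A) Correct — this is the frequentist long-run coverage interpretation.
B) Wrong — coverage applies to intervals containing μ, not to future x̄ values.
C) Wrong — a CI is about the parameter μ, not individual data values.
D) Wrong — μ is fixed; the randomness lives in the interval, not in μ.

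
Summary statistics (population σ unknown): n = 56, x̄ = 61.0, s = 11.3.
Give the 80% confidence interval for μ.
(59.04, 62.96)

t-interval (σ unknown):
df = n - 1 = 55
t* = 1.297 for 80% confidence

Margin of error = t* · s/√n = 1.297 · 11.3/√56 = 1.96

CI: (59.04, 62.96)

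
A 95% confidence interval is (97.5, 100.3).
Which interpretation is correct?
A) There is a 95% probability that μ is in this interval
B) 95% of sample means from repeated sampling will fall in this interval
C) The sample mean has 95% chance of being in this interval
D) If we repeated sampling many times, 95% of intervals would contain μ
D

A) Wrong — μ is fixed; the randomness lives in the interval, not in μ.
B) Wrong — coverage applies to intervals containing μ, not to future x̄ values.
C) Wrong — x̄ is observed and sits in the interval by construction.
D) Correct — this is the frequentist long-run coverage interpretation.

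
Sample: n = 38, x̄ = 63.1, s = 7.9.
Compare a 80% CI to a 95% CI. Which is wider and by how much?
95% CI is wider by 1.85

df = 37
80% CI: t* = 1.305, (61.43, 64.77), width = 2 · t* · s/√n = 3.34
95% CI: t* = 2.026, (60.50, 65.70), width = 2 · t* · s/√n = 5.19

The 95% CI is wider by 5.19 - 3.34 = 1.85.
Higher confidence requires a wider interval.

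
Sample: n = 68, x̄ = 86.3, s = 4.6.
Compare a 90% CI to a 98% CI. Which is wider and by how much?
98% CI is wider by 0.80

df = 67
90% CI: t* = 1.668, (85.37, 87.23), width = 2 · t* · s/√n = 1.86
98% CI: t* = 2.383, (84.97, 87.63), width = 2 · t* · s/√n = 2.66

The 98% CI is wider by 2.66 - 1.86 = 0.80.
Higher confidence requires a wider interval.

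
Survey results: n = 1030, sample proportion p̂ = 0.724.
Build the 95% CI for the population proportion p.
(0.697, 0.751)

Proportion CI:
SE = √(p̂(1-p̂)/n) = √(0.724 · 0.276 / 1030) = 0.01393

z* = 1.960
Margin = z* · SE = 1.960 · 0.01393 = 0.0273

CI: 0.724 ± 0.0273 = (0.697, 0.751)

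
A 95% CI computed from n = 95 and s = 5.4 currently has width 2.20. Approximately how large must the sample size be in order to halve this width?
n ≈ 380

CI width ∝ 1/√n
To reduce width by factor 2, need √n to grow by 2 → need 2² = 4 times as many samples.

Current: n = 95, width = 2.20
New: n = 380, width ≈ 1.09

Width reduced by factor of 2.20/1.09 = 2.02.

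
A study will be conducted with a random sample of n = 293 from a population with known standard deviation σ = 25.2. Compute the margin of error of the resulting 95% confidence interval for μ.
Margin of error = 2.89

Margin of error = z* · σ/√n
= 1.960 · 25.2/√293
= 1.960 · 25.2/17.1172
= 2.89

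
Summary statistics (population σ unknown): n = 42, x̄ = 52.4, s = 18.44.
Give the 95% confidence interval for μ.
(46.65, 58.15)

t-interval (σ unknown):
df = n - 1 = 41
t* = 2.020 for 95% confidence

Margin of error = t* · s/√n = 2.020 · 18.44/√42 = 5.75

CI: (46.65, 58.15)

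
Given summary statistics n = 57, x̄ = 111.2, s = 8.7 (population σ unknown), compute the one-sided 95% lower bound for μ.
μ ≥ 109.27

Lower bound (one-sided):
t* = 1.673 (one-sided for 95%)
Lower bound = x̄ - t* · s/√n = 111.2 - 1.673 · 8.7/√57 = 109.27

We are 95% confident that μ ≥ 109.27.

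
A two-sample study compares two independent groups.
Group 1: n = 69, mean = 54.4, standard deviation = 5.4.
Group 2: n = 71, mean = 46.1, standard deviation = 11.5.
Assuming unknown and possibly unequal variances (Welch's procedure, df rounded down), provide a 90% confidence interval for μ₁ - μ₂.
(5.79, 10.81)

Difference: x̄₁ - x̄₂ = 8.30
SE = √(s₁²/n₁ + s₂²/n₂) = √(5.4²/69 + 11.5²/71) = 1.5117
df = 100.06 → 100 (Welch–Satterthwaite, rounded down)
t* = 1.660

CI: 8.30 ± 1.660 · 1.5117 = 8.30 ± 2.51 = (5.79, 10.81)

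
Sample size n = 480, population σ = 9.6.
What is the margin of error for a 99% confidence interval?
Margin of error = 1.13

Margin of error = z* · σ/√n
= 2.576 · 9.6/√480
= 2.576 · 9.6/21.9089
= 1.13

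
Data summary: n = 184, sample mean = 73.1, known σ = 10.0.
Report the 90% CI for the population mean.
(71.89, 74.31)

z-interval (σ known):
z* = 1.645 for 90% confidence

Margin of error = z* · σ/√n = 1.645 · 10.0/√184 = 1.21

CI: (73.1 - 1.21, 73.1 + 1.21) = (71.89, 74.31)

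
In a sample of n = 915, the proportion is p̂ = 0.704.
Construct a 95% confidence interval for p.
(0.674, 0.734)

Proportion CI:
SE = √(p̂(1-p̂)/n) = √(0.704 · 0.296 / 915) = 0.01509

z* = 1.960
Margin = z* · SE = 1.960 · 0.01509 = 0.0296

CI: 0.704 ± 0.0296 = (0.674, 0.734)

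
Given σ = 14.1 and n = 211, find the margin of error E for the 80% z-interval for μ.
Margin of error = 1.24

Margin of error = z* · σ/√n
= 1.282 · 14.1/√211
= 1.282 · 14.1/14.5258
= 1.24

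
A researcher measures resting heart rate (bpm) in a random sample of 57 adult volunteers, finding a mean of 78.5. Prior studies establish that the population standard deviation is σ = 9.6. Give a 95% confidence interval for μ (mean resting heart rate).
(76.01, 80.99)

z-interval (σ known):
z* = 1.960 for 95% confidence

Margin of error = z* · σ/√n = 1.960 · 9.6/√57 = 2.49

CI: (78.5 - 2.49, 78.5 + 2.49) = (76.01, 80.99)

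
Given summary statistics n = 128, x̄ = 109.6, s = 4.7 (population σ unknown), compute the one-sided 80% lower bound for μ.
μ ≥ 109.25

Lower bound (one-sided):
t* = 0.844 (one-sided for 80%)
Lower bound = x̄ - t* · s/√n = 109.6 - 0.844 · 4.7/√128 = 109.25

We are 80% confident that μ ≥ 109.25.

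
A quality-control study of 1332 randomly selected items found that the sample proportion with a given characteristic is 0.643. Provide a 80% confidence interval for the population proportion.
(0.626, 0.660)

Proportion CI:
SE = √(p̂(1-p̂)/n) = √(0.643 · 0.357 / 1332) = 0.01313

z* = 1.282
Margin = z* · SE = 1.282 · 0.01313 = 0.0168

CI: 0.643 ± 0.0168 = (0.626, 0.660)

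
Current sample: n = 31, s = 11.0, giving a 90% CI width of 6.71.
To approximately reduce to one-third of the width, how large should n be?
n ≈ 279

CI width ∝ 1/√n
To reduce width by factor 3, need √n to grow by 3 → need 3² = 9 times as many samples.

Current: n = 31, width = 6.71
New: n = 279, width ≈ 2.17

Width reduced by factor of 6.71/2.17 = 3.09.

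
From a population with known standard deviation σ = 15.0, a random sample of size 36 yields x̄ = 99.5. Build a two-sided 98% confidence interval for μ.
(93.69, 105.31)

z-interval (σ known):
z* = 2.326 for 98% confidence

Margin of error = z* · σ/√n = 2.326 · 15.0/√36 = 5.82

CI: (99.5 - 5.82, 99.5 + 5.82) = (93.69, 105.31)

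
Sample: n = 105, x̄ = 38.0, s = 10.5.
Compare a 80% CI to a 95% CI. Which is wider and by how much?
95% CI is wider by 1.42

df = 104
80% CI: t* = 1.290, (36.68, 39.32), width = 2 · t* · s/√n = 2.64
95% CI: t* = 1.983, (35.97, 40.03), width = 2 · t* · s/√n = 4.06

The 95% CI is wider by 4.06 - 2.64 = 1.42.
Higher confidence requires a wider interval.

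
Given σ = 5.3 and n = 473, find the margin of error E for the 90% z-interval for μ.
Margin of error = 0.40

Margin of error = z* · σ/√n
= 1.645 · 5.3/√473
= 1.645 · 5.3/21.7486
= 0.40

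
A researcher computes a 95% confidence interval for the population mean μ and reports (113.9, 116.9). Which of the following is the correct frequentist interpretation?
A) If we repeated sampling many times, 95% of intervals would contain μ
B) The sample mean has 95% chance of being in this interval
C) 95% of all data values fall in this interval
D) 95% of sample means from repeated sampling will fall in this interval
A

A) Correct — this is the frequentist long-run coverage interpretation.
B) Wrong — x̄ is observed and sits in the interval by construction.
C) Wrong — a CI is about the parameter μ, not individual data values.
D) Wrong — coverage applies to intervals containing μ, not to future x̄ values.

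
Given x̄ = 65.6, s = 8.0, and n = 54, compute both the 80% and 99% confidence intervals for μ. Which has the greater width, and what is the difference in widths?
99% CI is wider by 2.99

df = 53
80% CI: t* = 1.298, (64.19, 67.01), width = 2 · t* · s/√n = 2.83
99% CI: t* = 2.672, (62.69, 68.51), width = 2 · t* · s/√n = 5.82

The 99% CI is wider by 5.82 - 2.83 = 2.99.
Higher confidence requires a wider interval.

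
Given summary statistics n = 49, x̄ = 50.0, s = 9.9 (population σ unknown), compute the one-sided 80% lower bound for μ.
μ ≥ 48.80

Lower bound (one-sided):
t* = 0.849 (one-sided for 80%)
Lower bound = x̄ - t* · s/√n = 50.0 - 0.849 · 9.9/√49 = 48.80

We are 80% confident that μ ≥ 48.80.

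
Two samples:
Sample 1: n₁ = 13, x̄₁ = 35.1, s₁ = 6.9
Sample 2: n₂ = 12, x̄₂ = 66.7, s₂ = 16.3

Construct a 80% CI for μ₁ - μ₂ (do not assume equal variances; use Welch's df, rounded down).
(-38.43, -24.77)

Difference: x̄₁ - x̄₂ = -31.60
SE = √(s₁²/n₁ + s₂²/n₂) = √(6.9²/13 + 16.3²/12) = 5.0797
df = 14.57 → 14 (Welch–Satterthwaite, rounded down)
t* = 1.345

CI: -31.60 ± 1.345 · 5.0797 = -31.60 ± 6.83 = (-38.43, -24.77)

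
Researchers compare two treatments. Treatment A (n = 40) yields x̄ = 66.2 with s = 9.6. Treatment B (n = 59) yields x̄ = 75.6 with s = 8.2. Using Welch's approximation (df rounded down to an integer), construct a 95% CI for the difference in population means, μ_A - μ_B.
(-13.10, -5.70)

Difference: x̄₁ - x̄₂ = -9.40
SE = √(s₁²/n₁ + s₂²/n₂) = √(9.6²/40 + 8.2²/59) = 1.8557
df = 74.82 → 74 (Welch–Satterthwaite, rounded down)
t* = 1.993

CI: -9.40 ± 1.993 · 1.8557 = -9.40 ± 3.70 = (-13.10, -5.70)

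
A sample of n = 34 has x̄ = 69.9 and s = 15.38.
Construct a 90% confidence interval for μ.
(65.44, 74.36)

t-interval (σ unknown):
df = n - 1 = 33
t* = 1.692 for 90% confidence

Margin of error = t* · s/√n = 1.692 · 15.38/√34 = 4.46

CI: (65.44, 74.36)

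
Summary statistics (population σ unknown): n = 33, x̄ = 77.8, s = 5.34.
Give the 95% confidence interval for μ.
(75.91, 79.69)

t-interval (σ unknown):
df = n - 1 = 32
t* = 2.037 for 95% confidence

Margin of error = t* · s/√n = 2.037 · 5.34/√33 = 1.89

CI: (75.91, 79.69)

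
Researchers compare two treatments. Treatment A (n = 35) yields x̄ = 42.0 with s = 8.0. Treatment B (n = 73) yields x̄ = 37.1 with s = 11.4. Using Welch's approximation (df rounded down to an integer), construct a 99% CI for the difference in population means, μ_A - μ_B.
(-0.10, 9.90)

Difference: x̄₁ - x̄₂ = 4.90
SE = √(s₁²/n₁ + s₂²/n₂) = √(8.0²/35 + 11.4²/73) = 1.8997
df = 91.48 → 91 (Welch–Satterthwaite, rounded down)
t* = 2.631

CI: 4.90 ± 2.631 · 1.8997 = 4.90 ± 5.00 = (-0.10, 9.90)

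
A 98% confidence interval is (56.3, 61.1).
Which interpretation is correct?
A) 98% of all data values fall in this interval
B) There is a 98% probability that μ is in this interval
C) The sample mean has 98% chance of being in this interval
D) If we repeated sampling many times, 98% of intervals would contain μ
D

A) Wrong — a CI is about the parameter μ, not individual data values.
B) Wrong — μ is fixed; the randomness lives in the interval, not in μ.
C) Wrong — x̄ is observed and sits in the interval by construction.
D) Correct — this is the frequentist long-run coverage interpretation.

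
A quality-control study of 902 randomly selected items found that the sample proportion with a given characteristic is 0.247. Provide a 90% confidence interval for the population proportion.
(0.223, 0.271)

Proportion CI:
SE = √(p̂(1-p̂)/n) = √(0.247 · 0.753 / 902) = 0.01436

z* = 1.645
Margin = z* · SE = 1.645 · 0.01436 = 0.0236

CI: 0.247 ± 0.0236 = (0.223, 0.271)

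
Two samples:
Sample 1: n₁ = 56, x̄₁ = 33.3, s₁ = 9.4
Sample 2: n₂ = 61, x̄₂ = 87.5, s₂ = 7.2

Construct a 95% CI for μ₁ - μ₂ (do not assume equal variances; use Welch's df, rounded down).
(-57.29, -51.11)

Difference: x̄₁ - x̄₂ = -54.20
SE = √(s₁²/n₁ + s₂²/n₂) = √(9.4²/56 + 7.2²/61) = 1.5581
df = 102.85 → 102 (Welch–Satterthwaite, rounded down)
t* = 1.983

CI: -54.20 ± 1.983 · 1.5581 = -54.20 ± 3.09 = (-57.29, -51.11)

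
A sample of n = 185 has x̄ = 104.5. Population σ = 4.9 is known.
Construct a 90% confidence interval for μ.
(103.91, 105.09)

z-interval (σ known):
z* = 1.645 for 90% confidence

Margin of error = z* · σ/√n = 1.645 · 4.9/√185 = 0.59

CI: (104.5 - 0.59, 104.5 + 0.59) = (103.91, 105.09)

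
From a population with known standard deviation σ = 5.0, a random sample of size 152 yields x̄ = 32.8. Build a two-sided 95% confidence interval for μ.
(32.01, 33.59)

z-interval (σ known):
z* = 1.960 for 95% confidence

Margin of error = z* · σ/√n = 1.960 · 5.0/√152 = 0.79

CI: (32.8 - 0.79, 32.8 + 0.79) = (32.01, 33.59)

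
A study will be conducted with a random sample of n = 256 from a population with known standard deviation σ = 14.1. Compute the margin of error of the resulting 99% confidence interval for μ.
Margin of error = 2.27

Margin of error = z* · σ/√n
= 2.576 · 14.1/√256
= 2.576 · 14.1/16.0000
= 2.27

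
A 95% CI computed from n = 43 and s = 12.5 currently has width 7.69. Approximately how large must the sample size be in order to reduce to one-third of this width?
n ≈ 387

CI width ∝ 1/√n
To reduce width by factor 3, need √n to grow by 3 → need 3² = 9 times as many samples.

Current: n = 43, width = 7.69
New: n = 387, width ≈ 2.50

Width reduced by factor of 7.69/2.50 = 3.08.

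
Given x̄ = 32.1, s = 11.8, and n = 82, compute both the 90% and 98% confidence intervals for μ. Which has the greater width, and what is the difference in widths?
98% CI is wider by 1.84

df = 81
90% CI: t* = 1.664, (29.93, 34.27), width = 2 · t* · s/√n = 4.34
98% CI: t* = 2.373, (29.01, 35.19), width = 2 · t* · s/√n = 6.18

The 98% CI is wider by 6.18 - 4.34 = 1.84.
Higher confidence requires a wider interval.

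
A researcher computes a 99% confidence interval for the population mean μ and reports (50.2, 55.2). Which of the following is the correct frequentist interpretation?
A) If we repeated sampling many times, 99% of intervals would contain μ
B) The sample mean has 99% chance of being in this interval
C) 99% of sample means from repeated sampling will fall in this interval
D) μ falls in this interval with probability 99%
A

A) Correct — this is the frequentist long-run coverage interpretation.
B) Wrong — x̄ is observed and sits in the interval by construction.
C) Wrong — coverage applies to intervals containing μ, not to future x̄ values.
D) Wrong — μ is fixed; the randomness lives in the interval, not in μ.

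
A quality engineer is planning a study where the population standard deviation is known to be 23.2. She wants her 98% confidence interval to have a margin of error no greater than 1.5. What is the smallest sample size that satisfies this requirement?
n ≥ 1295

For margin E ≤ 1.5:
n ≥ (z* · σ / E)²
n ≥ (2.326 · 23.2 / 1.5)²
n ≥ 1294.23

Minimum n = 1295 (rounding up)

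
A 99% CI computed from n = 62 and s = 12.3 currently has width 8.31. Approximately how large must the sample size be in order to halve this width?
n ≈ 248

CI width ∝ 1/√n
To reduce width by factor 2, need √n to grow by 2 → need 2² = 4 times as many samples.

Current: n = 62, width = 8.31
New: n = 248, width ≈ 4.06

Width reduced by factor of 8.31/4.06 = 2.05.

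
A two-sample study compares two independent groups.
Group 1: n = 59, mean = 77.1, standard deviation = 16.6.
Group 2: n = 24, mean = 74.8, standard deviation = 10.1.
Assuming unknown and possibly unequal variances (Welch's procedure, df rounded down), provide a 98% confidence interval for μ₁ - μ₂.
(-4.81, 9.41)

Difference: x̄₁ - x̄₂ = 2.30
SE = √(s₁²/n₁ + s₂²/n₂) = √(16.6²/59 + 10.1²/24) = 2.9868
df = 68.51 → 68 (Welch–Satterthwaite, rounded down)
t* = 2.382

CI: 2.30 ± 2.382 · 2.9868 = 2.30 ± 7.11 = (-4.81, 9.41)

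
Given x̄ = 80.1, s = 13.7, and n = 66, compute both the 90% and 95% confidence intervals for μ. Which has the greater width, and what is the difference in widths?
95% CI is wider by 1.11

df = 65
90% CI: t* = 1.669, (77.29, 82.91), width = 2 · t* · s/√n = 5.63
95% CI: t* = 1.997, (76.73, 83.47), width = 2 · t* · s/√n = 6.74

The 95% CI is wider by 6.74 - 5.63 = 1.11.
Higher confidence requires a wider interval.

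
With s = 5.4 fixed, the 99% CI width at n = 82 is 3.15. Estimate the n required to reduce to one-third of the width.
n ≈ 738

CI width ∝ 1/√n
To reduce width by factor 3, need √n to grow by 3 → need 3² = 9 times as many samples.

Current: n = 82, width = 3.15
New: n = 738, width ≈ 1.03

Width reduced by factor of 3.15/1.03 = 3.06.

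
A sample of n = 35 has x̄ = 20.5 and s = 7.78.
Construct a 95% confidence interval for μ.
(17.83, 23.17)

t-interval (σ unknown):
df = n - 1 = 34
t* = 2.032 for 95% confidence

Margin of error = t* · s/√n = 2.032 · 7.78/√35 = 2.67

CI: (17.83, 23.17)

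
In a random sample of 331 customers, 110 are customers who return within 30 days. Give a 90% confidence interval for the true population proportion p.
(0.290, 0.375)

Proportion CI:
p̂ = 110/331 = 0.33233
SE = √(p̂(1-p̂)/n) = √(0.33233 · 0.66767 / 331) = 0.02589

z* = 1.645
Margin = z* · SE = 1.645 · 0.02589 = 0.0426

CI: 0.33233 ± 0.0426 = (0.290, 0.375)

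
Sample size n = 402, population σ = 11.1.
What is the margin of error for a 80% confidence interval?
Margin of error = 0.71

Margin of error = z* · σ/√n
= 1.282 · 11.1/√402
= 1.282 · 11.1/20.0499
= 0.71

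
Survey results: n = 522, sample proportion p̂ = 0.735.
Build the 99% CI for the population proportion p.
(0.685, 0.785)

Proportion CI:
SE = √(p̂(1-p̂)/n) = √(0.735 · 0.265 / 522) = 0.01932

z* = 2.576
Margin = z* · SE = 2.576 · 0.01932 = 0.0498

CI: 0.735 ± 0.0498 = (0.685, 0.785)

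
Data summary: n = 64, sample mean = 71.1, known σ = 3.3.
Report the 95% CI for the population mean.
(70.29, 71.91)

z-interval (σ known):
z* = 1.960 for 95% confidence

Margin of error = z* · σ/√n = 1.960 · 3.3/√64 = 0.81

CI: (71.1 - 0.81, 71.1 + 0.81) = (70.29, 71.91)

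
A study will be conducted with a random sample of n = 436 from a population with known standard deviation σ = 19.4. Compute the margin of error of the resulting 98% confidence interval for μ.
Margin of error = 2.16

Margin of error = z* · σ/√n
= 2.326 · 19.4/√436
= 2.326 · 19.4/20.8806
= 2.16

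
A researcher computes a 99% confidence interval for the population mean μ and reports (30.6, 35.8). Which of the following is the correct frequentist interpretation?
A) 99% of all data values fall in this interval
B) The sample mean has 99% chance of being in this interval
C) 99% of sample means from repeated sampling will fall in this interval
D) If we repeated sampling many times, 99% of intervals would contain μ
D

A) Wrong — a CI is about the parameter μ, not individual data values.
B) Wrong — x̄ is observed and sits in the interval by construction.
C) Wrong — coverage applies to intervals containing μ, not to future x̄ values.
D) Correct — this is the frequentist long-run coverage interpretation.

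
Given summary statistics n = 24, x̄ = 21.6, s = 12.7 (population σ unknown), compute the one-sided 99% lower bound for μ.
μ ≥ 15.12

Lower bound (one-sided):
t* = 2.500 (one-sided for 99%)
Lower bound = x̄ - t* · s/√n = 21.6 - 2.500 · 12.7/√24 = 15.12

We are 99% confident that μ ≥ 15.12.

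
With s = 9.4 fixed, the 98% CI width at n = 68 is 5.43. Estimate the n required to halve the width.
n ≈ 272

CI width ∝ 1/√n
To reduce width by factor 2, need √n to grow by 2 → need 2² = 4 times as many samples.

Current: n = 68, width = 5.43
New: n = 272, width ≈ 2.67

Width reduced by factor of 5.43/2.67 = 2.03.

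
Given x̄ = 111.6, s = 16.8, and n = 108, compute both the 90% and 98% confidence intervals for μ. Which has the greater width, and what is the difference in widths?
98% CI is wider by 2.28

df = 107
90% CI: t* = 1.659, (108.92, 114.28), width = 2 · t* · s/√n = 5.36
98% CI: t* = 2.362, (107.78, 115.42), width = 2 · t* · s/√n = 7.64

The 98% CI is wider by 7.64 - 5.36 = 2.28.
Higher confidence requires a wider interval.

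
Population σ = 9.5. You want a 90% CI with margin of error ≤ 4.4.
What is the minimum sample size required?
n ≥ 13

For margin E ≤ 4.4:
n ≥ (z* · σ / E)²
n ≥ (1.645 · 9.5 / 4.4)²
n ≥ 12.61

Minimum n = 13 (rounding up)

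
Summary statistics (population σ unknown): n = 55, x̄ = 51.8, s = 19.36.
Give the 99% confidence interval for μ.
(44.83, 58.77)

t-interval (σ unknown):
df = n - 1 = 54
t* = 2.670 for 99% confidence

Margin of error = t* · s/√n = 2.670 · 19.36/√55 = 6.97

CI: (44.83, 58.77)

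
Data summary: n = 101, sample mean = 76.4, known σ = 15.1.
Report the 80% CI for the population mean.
(74.47, 78.33)

z-interval (σ known):
z* = 1.282 for 80% confidence

Margin of error = z* · σ/√n = 1.282 · 15.1/√101 = 1.93

CI: (76.4 - 1.93, 76.4 + 1.93) = (74.47, 78.33)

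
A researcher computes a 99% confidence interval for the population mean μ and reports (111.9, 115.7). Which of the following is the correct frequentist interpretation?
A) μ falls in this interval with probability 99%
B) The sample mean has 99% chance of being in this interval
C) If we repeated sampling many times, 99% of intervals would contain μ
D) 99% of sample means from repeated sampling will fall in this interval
C

A) Wrong — μ is fixed; the randomness lives in the interval, not in μ.
B) Wrong — x̄ is observed and sits in the interval by construction.
C) Correct — this is the frequentist long-run coverage interpretation.
D) Wrong — coverage applies to intervals containing μ, not to future x̄ values.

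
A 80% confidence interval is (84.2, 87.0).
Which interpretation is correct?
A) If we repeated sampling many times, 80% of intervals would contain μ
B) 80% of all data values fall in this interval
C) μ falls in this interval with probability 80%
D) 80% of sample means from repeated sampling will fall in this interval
A

A) Correct — this is the frequentist long-run coverage interpretation.
B) Wrong — a CI is about the parameter μ, not individual data values.
C) Wrong — μ is fixed; the randomness lives in the interval, not in μ.
D) Wrong — coverage applies to intervals containing μ, not to future x̄ values.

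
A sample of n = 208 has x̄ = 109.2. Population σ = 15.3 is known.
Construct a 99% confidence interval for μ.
(106.47, 111.93)

z-interval (σ known):
z* = 2.576 for 99% confidence

Margin of error = z* · σ/√n = 2.576 · 15.3/√208 = 2.73

CI: (109.2 - 2.73, 109.2 + 2.73) = (106.47, 111.93)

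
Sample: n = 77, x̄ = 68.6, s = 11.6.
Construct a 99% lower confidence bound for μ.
μ ≥ 65.46

Lower bound (one-sided):
t* = 2.376 (one-sided for 99%)
Lower bound = x̄ - t* · s/√n = 68.6 - 2.376 · 11.6/√77 = 65.46

We are 99% confident that μ ≥ 65.46.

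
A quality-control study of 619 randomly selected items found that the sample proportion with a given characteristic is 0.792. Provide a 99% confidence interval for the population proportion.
(0.750, 0.834)

Proportion CI:
SE = √(p̂(1-p̂)/n) = √(0.792 · 0.208 / 619) = 0.01631

z* = 2.576
Margin = z* · SE = 2.576 · 0.01631 = 0.0420

CI: 0.792 ± 0.0420 = (0.750, 0.834)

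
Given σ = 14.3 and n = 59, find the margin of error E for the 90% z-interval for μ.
Margin of error = 3.06

Margin of error = z* · σ/√n
= 1.645 · 14.3/√59
= 1.645 · 14.3/7.6811
= 3.06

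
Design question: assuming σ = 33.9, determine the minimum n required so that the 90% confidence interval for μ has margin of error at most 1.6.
n ≥ 1215

For margin E ≤ 1.6:
n ≥ (z* · σ / E)²
n ≥ (1.645 · 33.9 / 1.6)²
n ≥ 1214.76

Minimum n = 1215 (rounding up)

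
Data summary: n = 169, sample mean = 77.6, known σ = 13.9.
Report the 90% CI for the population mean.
(75.84, 79.36)

z-interval (σ known):
z* = 1.645 for 90% confidence

Margin of error = z* · σ/√n = 1.645 · 13.9/√169 = 1.76

CI: (77.6 - 1.76, 77.6 + 1.76) = (75.84, 79.36)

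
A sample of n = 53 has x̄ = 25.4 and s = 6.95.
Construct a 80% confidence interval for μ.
(24.16, 26.64)

t-interval (σ unknown):
df = n - 1 = 52
t* = 1.298 for 80% confidence

Margin of error = t* · s/√n = 1.298 · 6.95/√53 = 1.24

CI: (24.16, 26.64)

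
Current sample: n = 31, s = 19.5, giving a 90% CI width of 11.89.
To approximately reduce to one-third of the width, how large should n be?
n ≈ 279

CI width ∝ 1/√n
To reduce width by factor 3, need √n to grow by 3 → need 3² = 9 times as many samples.

Current: n = 31, width = 11.89
New: n = 279, width ≈ 3.85

Width reduced by factor of 11.89/3.85 = 3.09.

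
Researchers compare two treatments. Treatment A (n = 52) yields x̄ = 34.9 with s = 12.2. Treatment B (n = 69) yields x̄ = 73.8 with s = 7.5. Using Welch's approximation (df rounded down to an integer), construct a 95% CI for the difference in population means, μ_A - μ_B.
(-42.72, -35.08)

Difference: x̄₁ - x̄₂ = -38.90
SE = √(s₁²/n₁ + s₂²/n₂) = √(12.2²/52 + 7.5²/69) = 1.9177
df = 79.36 → 79 (Welch–Satterthwaite, rounded down)
t* = 1.990

CI: -38.90 ± 1.990 · 1.9177 = -38.90 ± 3.82 = (-42.72, -35.08)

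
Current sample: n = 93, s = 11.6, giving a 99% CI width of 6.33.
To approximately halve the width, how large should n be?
n ≈ 372

CI width ∝ 1/√n
To reduce width by factor 2, need √n to grow by 2 → need 2² = 4 times as many samples.

Current: n = 93, width = 6.33
New: n = 372, width ≈ 3.11

Width reduced by factor of 6.33/3.11 = 2.04.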